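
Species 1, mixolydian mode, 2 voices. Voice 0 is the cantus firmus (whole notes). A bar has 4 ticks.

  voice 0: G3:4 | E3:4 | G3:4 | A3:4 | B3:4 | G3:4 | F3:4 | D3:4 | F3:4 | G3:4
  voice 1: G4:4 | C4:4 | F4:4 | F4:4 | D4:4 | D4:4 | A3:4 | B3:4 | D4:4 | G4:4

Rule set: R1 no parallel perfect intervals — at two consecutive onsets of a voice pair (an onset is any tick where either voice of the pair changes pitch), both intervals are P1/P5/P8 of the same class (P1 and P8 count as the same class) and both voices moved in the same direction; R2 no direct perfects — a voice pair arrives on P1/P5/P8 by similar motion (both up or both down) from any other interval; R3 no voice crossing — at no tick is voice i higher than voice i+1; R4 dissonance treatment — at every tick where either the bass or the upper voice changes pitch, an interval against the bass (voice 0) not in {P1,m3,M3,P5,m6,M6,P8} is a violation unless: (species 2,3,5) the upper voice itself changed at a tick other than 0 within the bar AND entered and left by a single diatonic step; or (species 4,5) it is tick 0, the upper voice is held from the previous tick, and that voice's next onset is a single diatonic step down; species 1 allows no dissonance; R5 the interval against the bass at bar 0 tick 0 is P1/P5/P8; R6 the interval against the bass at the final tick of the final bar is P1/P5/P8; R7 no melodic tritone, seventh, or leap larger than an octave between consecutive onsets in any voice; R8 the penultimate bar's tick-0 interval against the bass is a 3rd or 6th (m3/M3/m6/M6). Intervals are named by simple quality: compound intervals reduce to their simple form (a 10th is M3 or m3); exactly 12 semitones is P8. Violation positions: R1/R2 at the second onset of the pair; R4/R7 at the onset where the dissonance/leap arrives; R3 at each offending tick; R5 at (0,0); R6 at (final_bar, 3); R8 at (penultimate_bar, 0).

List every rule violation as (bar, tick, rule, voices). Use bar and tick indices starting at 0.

bar 0: v0=G3 v1=G4 downbeat P8
bar 1: v0=E3 v1=C4 downbeat m6
bar 2: v0=G3 v1=F4 downbeat m7
bar 3: v0=A3 v1=F4 downbeat m6
bar 4: v0=B3 v1=D4 downbeat m3
bar 5: v0=G3 v1=D4 downbeat P5
bar 6: v0=F3 v1=A3 downbeat M3
bar 7: v0=D3 v1=B3 downbeat M6
bar 8: v0=F3 v1=D4 downbeat M6
bar 9: v0=G3 v1=G4 downbeat P8
  -> R4 @ bar 2 tick 0 v(0, 1): G3/F4 m7 untreated
  -> R2 @ bar 9 tick 0 v(0, 1): F3/D4 M6 -> G3/G4 P8 similar

(2, 0, R4, (0, 1))
(9, 0, R2, (0, 1))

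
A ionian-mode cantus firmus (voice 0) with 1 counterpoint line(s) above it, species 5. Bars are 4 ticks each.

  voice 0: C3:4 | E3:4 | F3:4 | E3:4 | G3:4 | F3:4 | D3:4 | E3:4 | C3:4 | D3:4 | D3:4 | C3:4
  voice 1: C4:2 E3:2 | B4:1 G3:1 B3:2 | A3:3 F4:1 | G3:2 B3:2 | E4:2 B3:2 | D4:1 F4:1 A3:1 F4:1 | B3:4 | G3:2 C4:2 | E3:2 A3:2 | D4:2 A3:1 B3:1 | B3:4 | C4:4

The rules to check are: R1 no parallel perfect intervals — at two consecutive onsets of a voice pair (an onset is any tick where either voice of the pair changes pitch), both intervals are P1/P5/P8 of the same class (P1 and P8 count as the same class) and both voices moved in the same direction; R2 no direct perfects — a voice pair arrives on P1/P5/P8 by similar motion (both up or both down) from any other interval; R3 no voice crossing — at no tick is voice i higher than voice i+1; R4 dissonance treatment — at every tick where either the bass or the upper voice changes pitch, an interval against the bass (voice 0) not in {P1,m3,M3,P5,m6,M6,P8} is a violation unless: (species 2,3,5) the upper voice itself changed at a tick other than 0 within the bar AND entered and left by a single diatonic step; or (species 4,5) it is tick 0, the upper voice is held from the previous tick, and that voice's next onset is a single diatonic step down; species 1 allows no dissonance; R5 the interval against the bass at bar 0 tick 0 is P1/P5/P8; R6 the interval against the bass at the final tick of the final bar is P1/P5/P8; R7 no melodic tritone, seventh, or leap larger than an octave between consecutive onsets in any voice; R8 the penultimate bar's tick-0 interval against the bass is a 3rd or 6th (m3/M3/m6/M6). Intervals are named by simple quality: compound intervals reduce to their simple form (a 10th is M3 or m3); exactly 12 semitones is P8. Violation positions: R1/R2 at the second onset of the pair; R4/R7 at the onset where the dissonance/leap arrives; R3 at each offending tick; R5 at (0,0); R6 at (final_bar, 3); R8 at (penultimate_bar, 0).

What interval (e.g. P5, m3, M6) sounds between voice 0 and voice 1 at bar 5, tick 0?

M6

voice 0=F3 voice 1=D4 -> M6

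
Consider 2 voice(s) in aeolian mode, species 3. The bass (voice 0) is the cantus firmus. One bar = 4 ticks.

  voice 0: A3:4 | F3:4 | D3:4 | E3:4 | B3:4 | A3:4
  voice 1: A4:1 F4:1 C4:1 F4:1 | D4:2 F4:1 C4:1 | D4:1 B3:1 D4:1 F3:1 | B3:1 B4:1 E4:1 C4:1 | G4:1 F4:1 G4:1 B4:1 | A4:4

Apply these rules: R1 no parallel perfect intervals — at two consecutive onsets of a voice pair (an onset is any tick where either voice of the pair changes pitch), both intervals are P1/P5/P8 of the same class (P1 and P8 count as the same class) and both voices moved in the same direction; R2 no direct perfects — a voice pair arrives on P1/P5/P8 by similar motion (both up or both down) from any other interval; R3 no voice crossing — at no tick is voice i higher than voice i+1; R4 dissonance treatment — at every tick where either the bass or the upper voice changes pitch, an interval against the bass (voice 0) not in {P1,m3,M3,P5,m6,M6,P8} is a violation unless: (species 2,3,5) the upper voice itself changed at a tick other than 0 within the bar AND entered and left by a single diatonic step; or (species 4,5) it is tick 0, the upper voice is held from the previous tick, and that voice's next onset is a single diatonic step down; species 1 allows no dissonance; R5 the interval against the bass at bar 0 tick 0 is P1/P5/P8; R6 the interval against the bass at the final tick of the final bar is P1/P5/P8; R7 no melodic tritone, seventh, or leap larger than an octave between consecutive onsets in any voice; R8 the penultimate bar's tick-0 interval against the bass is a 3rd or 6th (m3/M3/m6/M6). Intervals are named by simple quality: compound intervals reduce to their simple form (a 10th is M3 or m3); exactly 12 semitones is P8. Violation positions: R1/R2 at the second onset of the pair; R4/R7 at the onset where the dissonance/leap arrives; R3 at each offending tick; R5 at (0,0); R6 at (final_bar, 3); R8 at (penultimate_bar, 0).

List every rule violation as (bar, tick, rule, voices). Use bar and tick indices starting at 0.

bar 0: v0=A3 v1=A4 downbeat P8
bar 1: v0=F3 v1=D4 downbeat M6
bar 2: v0=D3 v1=D4 downbeat P8
bar 3: v0=E3 v1=B3 downbeat P5
bar 4: v0=B3 v1=G4 downbeat m6
bar 5: v0=A3 v1=A4 downbeat P8
  -> R2 @ bar 3 tick 0 v(0, 1): D3/F3 m3 -> E3/B3 P5 similar
  -> R7 @ bar 3 tick 0 v(1,): F3->B3 leap 6st
  -> R1 @ bar 5 tick 0 v(0, 1): B3/B4 P8 -> A3/A4 P8 similar

(3, 0, R2, (0, 1))
(3, 0, R7, (1,))
(5, 0, R1, (0, 1))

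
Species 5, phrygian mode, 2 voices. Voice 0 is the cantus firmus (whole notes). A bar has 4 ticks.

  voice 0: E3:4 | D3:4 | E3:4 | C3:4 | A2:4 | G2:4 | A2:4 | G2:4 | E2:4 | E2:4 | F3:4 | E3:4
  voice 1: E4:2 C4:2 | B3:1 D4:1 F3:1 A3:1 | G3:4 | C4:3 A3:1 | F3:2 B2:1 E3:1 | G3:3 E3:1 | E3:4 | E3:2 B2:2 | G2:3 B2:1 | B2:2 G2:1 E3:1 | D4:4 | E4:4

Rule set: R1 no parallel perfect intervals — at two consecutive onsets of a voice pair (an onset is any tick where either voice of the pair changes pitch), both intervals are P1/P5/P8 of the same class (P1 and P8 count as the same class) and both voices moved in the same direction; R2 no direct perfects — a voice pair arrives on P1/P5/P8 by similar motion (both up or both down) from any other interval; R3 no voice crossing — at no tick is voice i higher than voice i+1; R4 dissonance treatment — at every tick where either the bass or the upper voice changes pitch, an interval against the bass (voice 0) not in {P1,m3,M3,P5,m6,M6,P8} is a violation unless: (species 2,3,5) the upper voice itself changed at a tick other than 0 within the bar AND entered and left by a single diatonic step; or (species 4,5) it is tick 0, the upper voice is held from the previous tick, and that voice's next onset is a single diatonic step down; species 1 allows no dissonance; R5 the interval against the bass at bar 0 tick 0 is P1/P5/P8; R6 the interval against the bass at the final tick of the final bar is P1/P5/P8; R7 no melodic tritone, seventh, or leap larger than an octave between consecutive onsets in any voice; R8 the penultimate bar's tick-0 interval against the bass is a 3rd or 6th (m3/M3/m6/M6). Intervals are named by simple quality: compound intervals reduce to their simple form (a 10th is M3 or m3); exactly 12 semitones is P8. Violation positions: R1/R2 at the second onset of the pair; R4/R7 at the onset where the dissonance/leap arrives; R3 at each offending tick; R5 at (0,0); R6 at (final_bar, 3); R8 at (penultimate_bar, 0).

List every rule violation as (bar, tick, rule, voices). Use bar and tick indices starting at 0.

(4, 2, R4, (0, 1))
(4, 2, R7, (1,))
(10, 0, R7, (0,))
(10, 0, R7, (1,))

bar 0: v0=E3 v1=E4 downbeat P8
bar 1: v0=D3 v1=B3 downbeat M6
bar 2: v0=E3 v1=G3 downbeat m3
bar 3: v0=C3 v1=C4 downbeat P8
bar 4: v0=A2 v1=F3 downbeat m6
bar 5: v0=G2 v1=G3 downbeat P8
bar 6: v0=A2 v1=E3 downbeat P5
bar 7: v0=G2 v1=E3 downbeat M6
bar 8: v0=E2 v1=G2 downbeat m3
bar 9: v0=E2 v1=B2 downbeat P5
bar 10: v0=F3 v1=D4 downbeat M6
bar 11: v0=E3 v1=E4 downbeat P8
  -> R4 @ bar 4 tick 2 v(0, 1): A2/B2 M2 untreated
  -> R7 @ bar 4 tick 2 v(1,): F3->B2 leap 6st
  -> R7 @ bar 10 tick 0 v(0,): E2->F3 leap 13st
  -> R7 @ bar 10 tick 0 v(1,): E3->D4 leap 10st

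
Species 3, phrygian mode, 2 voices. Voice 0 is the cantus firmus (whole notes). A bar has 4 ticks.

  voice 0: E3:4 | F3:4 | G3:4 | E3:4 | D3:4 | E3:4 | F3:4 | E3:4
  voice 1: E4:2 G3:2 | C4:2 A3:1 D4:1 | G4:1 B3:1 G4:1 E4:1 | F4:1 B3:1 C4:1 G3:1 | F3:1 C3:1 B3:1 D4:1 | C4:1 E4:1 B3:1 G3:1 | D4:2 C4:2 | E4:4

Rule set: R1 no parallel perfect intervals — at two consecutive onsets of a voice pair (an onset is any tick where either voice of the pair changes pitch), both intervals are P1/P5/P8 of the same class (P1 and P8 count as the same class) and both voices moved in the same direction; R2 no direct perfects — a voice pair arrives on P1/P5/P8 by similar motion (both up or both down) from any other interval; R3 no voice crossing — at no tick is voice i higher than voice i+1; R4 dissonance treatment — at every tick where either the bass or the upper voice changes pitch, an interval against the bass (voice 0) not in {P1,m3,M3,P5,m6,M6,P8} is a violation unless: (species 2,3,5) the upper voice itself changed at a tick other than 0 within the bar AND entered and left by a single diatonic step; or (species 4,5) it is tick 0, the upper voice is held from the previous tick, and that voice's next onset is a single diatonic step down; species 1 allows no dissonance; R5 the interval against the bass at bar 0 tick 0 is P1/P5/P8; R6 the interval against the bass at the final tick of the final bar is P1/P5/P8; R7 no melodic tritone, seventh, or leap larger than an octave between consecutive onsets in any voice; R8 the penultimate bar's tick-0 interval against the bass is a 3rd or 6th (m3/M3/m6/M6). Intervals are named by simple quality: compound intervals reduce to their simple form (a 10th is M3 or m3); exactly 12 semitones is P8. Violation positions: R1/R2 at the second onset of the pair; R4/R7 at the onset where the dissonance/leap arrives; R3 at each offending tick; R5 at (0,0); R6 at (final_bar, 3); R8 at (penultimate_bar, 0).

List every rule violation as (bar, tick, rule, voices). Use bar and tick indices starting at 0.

bar 0: v0=E3 v1=E4 downbeat P8
bar 1: v0=F3 v1=C4 downbeat P5
bar 2: v0=G3 v1=G4 downbeat P8
bar 3: v0=E3 v1=F4 downbeat m2
bar 4: v0=D3 v1=F3 downbeat m3
bar 5: v0=E3 v1=C4 downbeat m6
bar 6: v0=F3 v1=D4 downbeat M6
bar 7: v0=E3 v1=E4 downbeat P8
  -> R2 @ bar 1 tick 0 v(0, 1): E3/G3 m3 -> F3/C4 P5 similar
  -> R2 @ bar 2 tick 0 v(0, 1): F3/D4 M6 -> G3/G4 P8 similar
  -> R4 @ bar 3 tick 0 v(0, 1): E3/F4 m2 untreated
  -> R7 @ bar 3 tick 1 v(1,): F4->B3 leap 6st
  -> R3 @ bar 4 tick 1 v(0, 1): D3 above C3
  -> R4 @ bar 4 tick 1 v(0, 1): D3/C3 M2 untreated
  -> R7 @ bar 4 tick 2 v(1,): C3->B3 leap 11st

(1, 0, R2, (0, 1))
(2, 0, R2, (0, 1))
(3, 0, R4, (0, 1))
(3, 1, R7, (1,))
(4, 1, R3, (0, 1))
(4, 1, R4, (0, 1))
(4, 2, R7, (1,))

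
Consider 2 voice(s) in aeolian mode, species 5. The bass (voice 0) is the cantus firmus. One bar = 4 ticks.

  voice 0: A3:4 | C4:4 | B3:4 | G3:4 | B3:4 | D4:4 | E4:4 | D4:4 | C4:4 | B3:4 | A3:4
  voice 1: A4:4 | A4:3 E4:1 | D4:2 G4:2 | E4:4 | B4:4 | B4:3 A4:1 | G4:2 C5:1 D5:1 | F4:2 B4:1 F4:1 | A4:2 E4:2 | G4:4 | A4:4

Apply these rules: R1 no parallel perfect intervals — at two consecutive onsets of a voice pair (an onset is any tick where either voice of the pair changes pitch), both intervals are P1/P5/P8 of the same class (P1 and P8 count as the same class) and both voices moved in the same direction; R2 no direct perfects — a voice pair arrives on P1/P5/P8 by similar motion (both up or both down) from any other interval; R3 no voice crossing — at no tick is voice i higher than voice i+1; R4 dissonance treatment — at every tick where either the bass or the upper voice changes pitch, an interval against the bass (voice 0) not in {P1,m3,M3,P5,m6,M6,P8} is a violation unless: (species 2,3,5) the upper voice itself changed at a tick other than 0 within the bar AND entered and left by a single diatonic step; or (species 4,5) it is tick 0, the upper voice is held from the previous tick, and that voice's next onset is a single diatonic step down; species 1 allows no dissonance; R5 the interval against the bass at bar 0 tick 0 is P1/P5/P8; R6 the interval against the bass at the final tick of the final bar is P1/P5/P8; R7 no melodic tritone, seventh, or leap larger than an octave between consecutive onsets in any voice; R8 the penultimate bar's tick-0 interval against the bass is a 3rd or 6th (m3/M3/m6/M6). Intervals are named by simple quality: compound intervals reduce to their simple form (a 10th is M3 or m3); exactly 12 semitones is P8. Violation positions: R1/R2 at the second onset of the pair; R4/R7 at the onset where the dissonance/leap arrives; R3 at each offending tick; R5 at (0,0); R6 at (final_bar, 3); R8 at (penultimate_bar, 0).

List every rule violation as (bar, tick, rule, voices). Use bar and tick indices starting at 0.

(4, 0, R2, (0, 1))
(6, 3, R4, (0, 1))
(7, 2, R7, (1,))
(7, 3, R7, (1,))

bar 0: v0=A3 v1=A4 downbeat P8
bar 1: v0=C4 v1=A4 downbeat M6
bar 2: v0=B3 v1=D4 downbeat m3
bar 3: v0=G3 v1=E4 downbeat M6
bar 4: v0=B3 v1=B4 downbeat P8
bar 5: v0=D4 v1=B4 downbeat M6
bar 6: v0=E4 v1=G4 downbeat m3
bar 7: v0=D4 v1=F4 downbeat m3
bar 8: v0=C4 v1=A4 downbeat M6
bar 9: v0=B3 v1=G4 downbeat m6
bar 10: v0=A3 v1=A4 downbeat P8
  -> R2 @ bar 4 tick 0 v(0, 1): G3/E4 M6 -> B3/B4 P8 similar
  -> R4 @ bar 6 tick 3 v(0, 1): E4/D5 m7 untreated
  -> R7 @ bar 7 tick 2 v(1,): F4->B4 leap 6st
  -> R7 @ bar 7 tick 3 v(1,): B4->F4 leap 6st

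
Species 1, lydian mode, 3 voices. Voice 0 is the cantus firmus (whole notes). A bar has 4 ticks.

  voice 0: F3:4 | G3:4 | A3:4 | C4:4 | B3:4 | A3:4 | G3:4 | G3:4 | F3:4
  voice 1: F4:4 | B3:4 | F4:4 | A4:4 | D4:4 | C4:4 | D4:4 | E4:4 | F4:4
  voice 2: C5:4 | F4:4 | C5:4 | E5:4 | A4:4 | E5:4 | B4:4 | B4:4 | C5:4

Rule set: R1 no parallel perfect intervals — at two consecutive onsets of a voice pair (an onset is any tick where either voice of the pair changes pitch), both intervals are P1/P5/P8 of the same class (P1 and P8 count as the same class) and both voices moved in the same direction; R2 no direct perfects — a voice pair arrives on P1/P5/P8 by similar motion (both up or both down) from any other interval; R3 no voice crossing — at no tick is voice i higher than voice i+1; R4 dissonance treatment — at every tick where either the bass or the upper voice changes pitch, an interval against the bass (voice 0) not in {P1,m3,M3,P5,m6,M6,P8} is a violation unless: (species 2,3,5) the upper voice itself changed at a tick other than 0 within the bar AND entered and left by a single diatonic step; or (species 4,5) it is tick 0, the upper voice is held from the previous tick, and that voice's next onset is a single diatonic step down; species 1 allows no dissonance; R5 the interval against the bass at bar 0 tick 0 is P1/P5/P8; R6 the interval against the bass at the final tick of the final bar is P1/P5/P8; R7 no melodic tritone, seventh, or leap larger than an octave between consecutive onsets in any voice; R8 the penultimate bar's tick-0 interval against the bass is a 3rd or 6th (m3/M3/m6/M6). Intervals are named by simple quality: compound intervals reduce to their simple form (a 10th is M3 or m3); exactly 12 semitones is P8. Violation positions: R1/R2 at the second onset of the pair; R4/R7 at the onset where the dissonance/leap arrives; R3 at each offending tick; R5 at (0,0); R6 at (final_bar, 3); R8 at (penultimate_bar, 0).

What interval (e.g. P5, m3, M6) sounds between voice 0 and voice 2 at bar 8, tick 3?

voice 0=F3 voice 2=C5 -> P5

P5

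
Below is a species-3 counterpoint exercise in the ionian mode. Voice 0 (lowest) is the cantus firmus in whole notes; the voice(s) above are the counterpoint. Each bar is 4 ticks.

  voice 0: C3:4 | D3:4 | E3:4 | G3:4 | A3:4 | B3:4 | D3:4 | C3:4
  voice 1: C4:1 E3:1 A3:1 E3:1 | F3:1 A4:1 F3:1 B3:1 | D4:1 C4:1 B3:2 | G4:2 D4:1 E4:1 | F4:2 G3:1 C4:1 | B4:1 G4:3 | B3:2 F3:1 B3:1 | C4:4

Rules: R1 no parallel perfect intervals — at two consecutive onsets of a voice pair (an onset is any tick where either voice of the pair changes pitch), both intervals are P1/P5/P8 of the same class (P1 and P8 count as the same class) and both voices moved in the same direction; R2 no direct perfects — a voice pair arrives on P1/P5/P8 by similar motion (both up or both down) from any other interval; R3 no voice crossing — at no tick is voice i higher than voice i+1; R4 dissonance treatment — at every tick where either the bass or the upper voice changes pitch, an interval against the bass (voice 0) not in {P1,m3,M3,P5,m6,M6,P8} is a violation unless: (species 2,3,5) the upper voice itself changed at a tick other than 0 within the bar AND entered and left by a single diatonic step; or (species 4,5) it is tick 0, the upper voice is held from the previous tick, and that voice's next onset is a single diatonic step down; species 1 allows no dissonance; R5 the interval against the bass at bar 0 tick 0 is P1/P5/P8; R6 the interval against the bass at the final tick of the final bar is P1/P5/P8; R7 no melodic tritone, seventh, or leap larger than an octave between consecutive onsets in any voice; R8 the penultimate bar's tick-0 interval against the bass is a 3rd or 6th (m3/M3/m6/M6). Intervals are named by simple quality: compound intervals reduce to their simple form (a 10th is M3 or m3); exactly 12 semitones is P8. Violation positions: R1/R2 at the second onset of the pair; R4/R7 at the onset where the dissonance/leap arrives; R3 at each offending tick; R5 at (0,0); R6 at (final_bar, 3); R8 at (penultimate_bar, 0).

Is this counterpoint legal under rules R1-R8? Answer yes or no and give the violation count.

No (12 violations)

bar 0: v0=C3 v1=C4 (P8)
bar 1: v0=D3 v1=F3 (m3)
bar 2: v0=E3 v1=D4 (m7)
bar 3: v0=G3 v1=G4 (P8)
bar 4: v0=A3 v1=F4 (m6)
bar 5: v0=B3 v1=B4 (P8)
bar 6: v0=D3 v1=B3 (M6)
bar 7: v0=C3 v1=C4 (P8)
  R7 @ bar1.1: F3->A4 leap 16st
  R7 @ bar1.2: A4->F3 leap 16st
  R7 @ bar1.3: F3->B3 leap 6st
  R4 @ bar2.0: E3/D4 m7 untreated
  R2 @ bar3.0: E3/B3 P5 -> G3/G4 P8 similar
  R3 @ bar4.2: A3 above G3
  R4 @ bar4.2: A3/G3 M2 untreated
  R7 @ bar4.2: F4->G3 leap 10st
  R2 @ bar5.0: A3/C4 m3 -> B3/B4 P8 similar
  R7 @ bar5.0: C4->B4 leap 11st
  R7 @ bar6.2: B3->F3 leap 6st
  R7 @ bar6.3: F3->B3 leap 6st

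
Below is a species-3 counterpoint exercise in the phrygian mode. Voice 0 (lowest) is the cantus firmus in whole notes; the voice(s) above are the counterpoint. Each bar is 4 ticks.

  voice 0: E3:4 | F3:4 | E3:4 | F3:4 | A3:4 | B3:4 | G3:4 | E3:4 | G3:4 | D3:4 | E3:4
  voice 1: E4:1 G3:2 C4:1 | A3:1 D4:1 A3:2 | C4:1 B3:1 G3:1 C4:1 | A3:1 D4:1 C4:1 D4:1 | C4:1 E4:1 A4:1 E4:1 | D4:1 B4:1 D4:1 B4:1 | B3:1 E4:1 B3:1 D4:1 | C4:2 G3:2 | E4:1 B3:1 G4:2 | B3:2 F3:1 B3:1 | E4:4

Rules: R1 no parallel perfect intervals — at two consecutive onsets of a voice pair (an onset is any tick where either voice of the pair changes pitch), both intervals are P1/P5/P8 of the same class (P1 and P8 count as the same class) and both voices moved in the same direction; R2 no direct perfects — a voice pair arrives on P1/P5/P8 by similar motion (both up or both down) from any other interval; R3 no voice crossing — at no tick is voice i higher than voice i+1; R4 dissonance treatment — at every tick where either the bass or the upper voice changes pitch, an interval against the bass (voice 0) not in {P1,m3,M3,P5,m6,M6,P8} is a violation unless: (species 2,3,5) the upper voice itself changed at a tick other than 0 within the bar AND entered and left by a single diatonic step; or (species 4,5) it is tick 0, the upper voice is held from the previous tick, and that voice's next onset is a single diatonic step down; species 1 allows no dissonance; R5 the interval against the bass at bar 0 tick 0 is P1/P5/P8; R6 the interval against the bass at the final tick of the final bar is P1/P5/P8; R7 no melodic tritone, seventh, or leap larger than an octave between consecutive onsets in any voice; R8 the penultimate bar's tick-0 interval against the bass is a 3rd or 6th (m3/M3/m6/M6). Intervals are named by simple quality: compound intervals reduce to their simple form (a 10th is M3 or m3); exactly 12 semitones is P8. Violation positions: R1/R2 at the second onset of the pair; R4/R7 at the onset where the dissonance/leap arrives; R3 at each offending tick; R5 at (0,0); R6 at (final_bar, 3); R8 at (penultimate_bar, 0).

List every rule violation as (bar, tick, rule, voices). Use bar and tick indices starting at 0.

(9, 2, R7, (1,))
(9, 3, R7, (1,))
(10, 0, R2, (0, 1))

bar 0: v0=E3 v1=E4 downbeat P8
bar 1: v0=F3 v1=A3 downbeat M3
bar 2: v0=E3 v1=C4 downbeat m6
bar 3: v0=F3 v1=A3 downbeat M3
bar 4: v0=A3 v1=C4 downbeat m3
bar 5: v0=B3 v1=D4 downbeat m3
bar 6: v0=G3 v1=B3 downbeat M3
bar 7: v0=E3 v1=C4 downbeat m6
bar 8: v0=G3 v1=E4 downbeat M6
bar 9: v0=D3 v1=B3 downbeat M6
bar 10: v0=E3 v1=E4 downbeat P8
  -> R7 @ bar 9 tick 2 v(1,): B3->F3 leap 6st
  -> R7 @ bar 9 tick 3 v(1,): F3->B3 leap 6st
  -> R2 @ bar 10 tick 0 v(0, 1): D3/B3 M6 -> E3/E4 P8 similar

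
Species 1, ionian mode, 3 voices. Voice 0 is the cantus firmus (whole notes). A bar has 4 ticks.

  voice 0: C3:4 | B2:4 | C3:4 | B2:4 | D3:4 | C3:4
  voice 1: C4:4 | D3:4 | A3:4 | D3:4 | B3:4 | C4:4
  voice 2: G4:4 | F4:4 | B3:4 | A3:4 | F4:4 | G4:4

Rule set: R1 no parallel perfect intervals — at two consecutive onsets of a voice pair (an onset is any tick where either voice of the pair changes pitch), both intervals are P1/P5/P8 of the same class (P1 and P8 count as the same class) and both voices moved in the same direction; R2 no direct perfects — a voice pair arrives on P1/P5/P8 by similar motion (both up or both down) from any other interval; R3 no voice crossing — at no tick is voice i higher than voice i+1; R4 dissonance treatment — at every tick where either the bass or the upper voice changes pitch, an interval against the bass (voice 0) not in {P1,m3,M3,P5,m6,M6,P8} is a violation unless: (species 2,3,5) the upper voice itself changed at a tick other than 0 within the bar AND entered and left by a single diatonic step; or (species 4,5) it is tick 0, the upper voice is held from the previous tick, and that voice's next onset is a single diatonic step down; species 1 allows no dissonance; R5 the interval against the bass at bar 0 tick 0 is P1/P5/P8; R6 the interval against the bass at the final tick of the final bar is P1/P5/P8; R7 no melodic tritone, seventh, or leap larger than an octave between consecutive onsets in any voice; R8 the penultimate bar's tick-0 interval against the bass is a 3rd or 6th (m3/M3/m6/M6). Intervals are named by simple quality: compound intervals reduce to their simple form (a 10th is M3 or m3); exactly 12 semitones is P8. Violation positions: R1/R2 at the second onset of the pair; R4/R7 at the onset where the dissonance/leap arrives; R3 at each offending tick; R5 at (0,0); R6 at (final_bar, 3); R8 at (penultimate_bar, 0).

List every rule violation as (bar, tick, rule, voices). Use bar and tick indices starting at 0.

(1, 0, R4, (0, 2))
(1, 0, R7, (1,))
(2, 0, R4, (0, 2))
(2, 0, R7, (2,))
(3, 0, R2, (1, 2))
(3, 0, R4, (0, 2))
(5, 0, R2, (1, 2))

bar 0: v0=C3 v1=C4 v2=G4 downbeat P5
bar 1: v0=B2 v1=D3 v2=F4 downbeat TT
bar 2: v0=C3 v1=A3 v2=B3 downbeat M7
bar 3: v0=B2 v1=D3 v2=A3 downbeat m7
bar 4: v0=D3 v1=B3 v2=F4 downbeat m3
bar 5: v0=C3 v1=C4 v2=G4 downbeat P5
  -> R4 @ bar 1 tick 0 v(0, 2): B2/F4 TT untreated
  -> R7 @ bar 1 tick 0 v(1,): C4->D3 leap 10st
  -> R4 @ bar 2 tick 0 v(0, 2): C3/B3 M7 untreated
  -> R7 @ bar 2 tick 0 v(2,): F4->B3 leap 6st
  -> R2 @ bar 3 tick 0 v(1, 2): A3/B3 M2 -> D3/A3 P5 similar
  -> R4 @ bar 3 tick 0 v(0, 2): B2/A3 m7 untreated
  -> R2 @ bar 5 tick 0 v(1, 2): B3/F4 TT -> C4/G4 P5 similar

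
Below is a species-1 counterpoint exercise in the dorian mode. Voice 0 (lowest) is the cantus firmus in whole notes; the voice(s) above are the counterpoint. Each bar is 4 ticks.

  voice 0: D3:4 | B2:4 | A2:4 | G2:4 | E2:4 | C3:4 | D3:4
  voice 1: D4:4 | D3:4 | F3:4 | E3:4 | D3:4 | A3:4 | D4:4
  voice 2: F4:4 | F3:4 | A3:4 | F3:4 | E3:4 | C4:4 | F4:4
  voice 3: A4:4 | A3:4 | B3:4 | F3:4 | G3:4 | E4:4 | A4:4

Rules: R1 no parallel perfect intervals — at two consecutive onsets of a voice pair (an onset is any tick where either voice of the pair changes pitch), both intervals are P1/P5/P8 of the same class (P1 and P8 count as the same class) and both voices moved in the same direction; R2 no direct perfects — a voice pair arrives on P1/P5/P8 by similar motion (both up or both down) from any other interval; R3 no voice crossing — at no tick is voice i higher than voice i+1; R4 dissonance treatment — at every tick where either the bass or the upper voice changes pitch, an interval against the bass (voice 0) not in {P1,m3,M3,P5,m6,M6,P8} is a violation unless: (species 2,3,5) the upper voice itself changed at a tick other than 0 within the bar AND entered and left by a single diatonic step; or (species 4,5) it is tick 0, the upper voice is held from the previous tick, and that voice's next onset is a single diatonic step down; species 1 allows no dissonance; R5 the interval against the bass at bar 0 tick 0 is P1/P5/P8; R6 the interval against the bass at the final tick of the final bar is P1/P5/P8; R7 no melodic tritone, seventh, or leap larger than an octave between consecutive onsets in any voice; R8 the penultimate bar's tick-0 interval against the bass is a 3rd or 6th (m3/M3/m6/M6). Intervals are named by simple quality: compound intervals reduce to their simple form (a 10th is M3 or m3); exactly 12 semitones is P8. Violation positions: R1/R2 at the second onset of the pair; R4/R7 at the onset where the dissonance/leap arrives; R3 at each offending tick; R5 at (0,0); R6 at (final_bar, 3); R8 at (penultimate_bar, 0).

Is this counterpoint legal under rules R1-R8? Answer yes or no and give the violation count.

No (18 violations)

bar 0: v0=D3 v1=D4 v2=F4 v3=A4 (P5)
bar 1: v0=B2 v1=D3 v2=F3 v3=A3 (m7)
bar 2: v0=A2 v1=F3 v2=A3 v3=B3 (M2)
bar 3: v0=G2 v1=E3 v2=F3 v3=F3 (m7)
bar 4: v0=E2 v1=D3 v2=E3 v3=G3 (m3)
bar 5: v0=C3 v1=A3 v2=C4 v3=E4 (M3)
bar 6: v0=D3 v1=D4 v2=F4 v3=A4 (P5)
  R5 @ bar0.0: opens on m3
  R1 @ bar1.0: D4/A4 P5 -> D3/A3 P5 similar
  R4 @ bar1.0: B2/F3 TT untreated
  R4 @ bar1.0: B2/A3 m7 untreated
  R4 @ bar2.0: A2/B3 M2 untreated
  R2 @ bar3.0: A3/B3 M2 -> F3/F3 P1 similar
  R4 @ bar3.0: G2/F3 m7 untreated
  R4 @ bar3.0: G2/F3 m7 untreated
  R7 @ bar3.0: B3->F3 leap 6st
  R2 @ bar4.0: G2/F3 m7 -> E2/E3 P8 similar
  R4 @ bar4.0: E2/D3 m7 untreated
  R1 @ bar5.0: E2/E3 P8 -> C3/C4 P8 similar
  R2 @ bar5.0: D3/G3 P4 -> A3/E4 P5 similar
  R8 @ bar5.0: penult P8 not 3rd/6th
  R1 @ bar6.0: A3/E4 P5 -> D4/A4 P5 similar
  R2 @ bar6.0: C3/A3 M6 -> D3/D4 P8 similar
  R2 @ bar6.0: C3/E4 M3 -> D3/A4 P5 similar
  R6 @ bar6.3: closes on m3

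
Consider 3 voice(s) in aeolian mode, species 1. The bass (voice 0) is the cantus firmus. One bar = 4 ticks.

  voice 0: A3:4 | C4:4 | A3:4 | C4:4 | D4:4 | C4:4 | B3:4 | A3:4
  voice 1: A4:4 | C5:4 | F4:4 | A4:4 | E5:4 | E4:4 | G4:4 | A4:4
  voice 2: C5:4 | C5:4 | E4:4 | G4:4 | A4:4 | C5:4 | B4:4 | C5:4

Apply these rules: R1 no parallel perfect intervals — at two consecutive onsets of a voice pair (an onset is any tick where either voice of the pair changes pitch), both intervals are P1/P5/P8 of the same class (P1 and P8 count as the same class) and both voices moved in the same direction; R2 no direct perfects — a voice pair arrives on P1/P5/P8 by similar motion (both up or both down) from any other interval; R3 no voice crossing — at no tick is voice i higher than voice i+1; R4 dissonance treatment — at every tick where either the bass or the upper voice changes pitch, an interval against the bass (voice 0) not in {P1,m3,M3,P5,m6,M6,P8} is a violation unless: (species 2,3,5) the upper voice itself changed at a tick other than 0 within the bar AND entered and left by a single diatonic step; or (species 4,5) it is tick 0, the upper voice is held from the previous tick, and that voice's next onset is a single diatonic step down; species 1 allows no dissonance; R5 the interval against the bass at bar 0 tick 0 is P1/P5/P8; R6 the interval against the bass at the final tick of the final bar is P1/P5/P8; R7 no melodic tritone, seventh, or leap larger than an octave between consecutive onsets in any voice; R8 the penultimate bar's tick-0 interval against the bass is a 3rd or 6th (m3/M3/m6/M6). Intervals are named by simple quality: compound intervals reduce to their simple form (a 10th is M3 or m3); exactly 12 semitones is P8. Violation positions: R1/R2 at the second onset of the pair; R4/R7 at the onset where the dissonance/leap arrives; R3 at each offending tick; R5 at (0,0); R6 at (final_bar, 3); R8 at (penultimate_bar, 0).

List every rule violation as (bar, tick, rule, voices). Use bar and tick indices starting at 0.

(0, 0, R5, (0, 2))
(1, 0, R1, (0, 1))
(2, 0, R2, (0, 2))
(2, 0, R3, (1, 2))
(2, 1, R3, (1, 2))
(2, 2, R3, (1, 2))
(2, 3, R3, (1, 2))
(3, 0, R1, (0, 2))
(3, 0, R3, (1, 2))
(3, 1, R3, (1, 2))
(3, 2, R3, (1, 2))
(3, 3, R3, (1, 2))
(4, 0, R1, (0, 2))
(4, 0, R2, (1, 2))
(4, 0, R3, (1, 2))
(4, 0, R4, (0, 1))
(4, 1, R3, (1, 2))
(4, 2, R3, (1, 2))
(4, 3, R3, (1, 2))
(6, 0, R1, (0, 2))
(6, 0, R8, (0, 2))
(7, 3, R6, (0, 2))

bar 0: v0=A3 v1=A4 v2=C5 downbeat m3
bar 1: v0=C4 v1=C5 v2=C5 downbeat P8
bar 2: v0=A3 v1=F4 v2=E4 downbeat P5
bar 3: v0=C4 v1=A4 v2=G4 downbeat P5
bar 4: v0=D4 v1=E5 v2=A4 downbeat P5
bar 5: v0=C4 v1=E4 v2=C5 downbeat P8
bar 6: v0=B3 v1=G4 v2=B4 downbeat P8
bar 7: v0=A3 v1=A4 v2=C5 downbeat m3
  -> R5 @ bar 0 tick 0 v(0, 2): opens on m3
  -> R1 @ bar 1 tick 0 v(0, 1): A3/A4 P8 -> C4/C5 P8 similar
  -> R2 @ bar 2 tick 0 v(0, 2): C4/C5 P8 -> A3/E4 P5 similar
  -> R3 @ bar 2 tick 0 v(1, 2): F4 above E4
  -> R3 @ bar 2 tick 1 v(1, 2): F4 above E4
  -> R3 @ bar 2 tick 2 v(1, 2): F4 above E4
  -> R3 @ bar 2 tick 3 v(1, 2): F4 above E4
  -> R1 @ bar 3 tick 0 v(0, 2): A3/E4 P5 -> C4/G4 P5 similar
  -> R3 @ bar 3 tick 0 v(1, 2): A4 above G4
  -> R3 @ bar 3 tick 1 v(1, 2): A4 above G4
  -> R3 @ bar 3 tick 2 v(1, 2): A4 above G4
  -> R3 @ bar 3 tick 3 v(1, 2): A4 above G4
  -> R1 @ bar 4 tick 0 v(0, 2): C4/G4 P5 -> D4/A4 P5 similar
  -> R2 @ bar 4 tick 0 v(1, 2): A4/G4 M2 -> E5/A4 P5 similar
  -> R3 @ bar 4 tick 0 v(1, 2): E5 above A4
  -> R4 @ bar 4 tick 0 v(0, 1): D4/E5 M2 untreated
  -> R3 @ bar 4 tick 1 v(1, 2): E5 above A4
  -> R3 @ bar 4 tick 2 v(1, 2): E5 above A4
  -> R3 @ bar 4 tick 3 v(1, 2): E5 above A4
  -> R1 @ bar 6 tick 0 v(0, 2): C4/C5 P8 -> B3/B4 P8 similar
  -> R8 @ bar 6 tick 0 v(0, 2): penult P8 not 3rd/6th
  -> R6 @ bar 7 tick 3 v(0, 2): closes on m3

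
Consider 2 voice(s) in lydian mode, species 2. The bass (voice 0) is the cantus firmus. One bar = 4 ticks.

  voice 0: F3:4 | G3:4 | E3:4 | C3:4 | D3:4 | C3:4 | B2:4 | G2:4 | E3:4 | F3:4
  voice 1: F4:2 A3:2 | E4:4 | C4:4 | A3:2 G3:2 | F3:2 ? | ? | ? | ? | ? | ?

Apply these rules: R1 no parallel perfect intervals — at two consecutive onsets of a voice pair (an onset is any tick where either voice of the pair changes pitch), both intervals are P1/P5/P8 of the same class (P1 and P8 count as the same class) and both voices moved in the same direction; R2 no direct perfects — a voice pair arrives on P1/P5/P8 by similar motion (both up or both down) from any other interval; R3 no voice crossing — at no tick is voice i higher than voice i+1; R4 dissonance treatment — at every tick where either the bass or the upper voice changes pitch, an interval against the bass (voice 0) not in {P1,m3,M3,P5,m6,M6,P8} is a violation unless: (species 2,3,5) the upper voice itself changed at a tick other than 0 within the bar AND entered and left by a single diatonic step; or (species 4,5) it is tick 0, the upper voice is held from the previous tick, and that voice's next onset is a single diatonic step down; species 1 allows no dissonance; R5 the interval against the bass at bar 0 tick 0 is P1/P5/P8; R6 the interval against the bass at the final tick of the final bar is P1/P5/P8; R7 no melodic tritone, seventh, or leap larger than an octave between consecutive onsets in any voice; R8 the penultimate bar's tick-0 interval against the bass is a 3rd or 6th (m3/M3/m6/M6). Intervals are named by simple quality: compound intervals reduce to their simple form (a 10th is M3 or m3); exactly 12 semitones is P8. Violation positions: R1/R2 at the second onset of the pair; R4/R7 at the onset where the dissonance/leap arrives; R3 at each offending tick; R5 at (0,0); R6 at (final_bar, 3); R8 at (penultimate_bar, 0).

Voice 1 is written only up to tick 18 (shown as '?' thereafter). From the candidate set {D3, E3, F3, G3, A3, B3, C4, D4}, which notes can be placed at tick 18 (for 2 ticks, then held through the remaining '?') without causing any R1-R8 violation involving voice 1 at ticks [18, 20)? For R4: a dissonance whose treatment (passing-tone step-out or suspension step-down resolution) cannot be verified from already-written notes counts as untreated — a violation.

D3: legal
E3: violates R4
F3: legal
G3: violates R4
A3: legal
B3: violates R7
C4: violates R4
D4: legal

{A3, D3, D4, F3}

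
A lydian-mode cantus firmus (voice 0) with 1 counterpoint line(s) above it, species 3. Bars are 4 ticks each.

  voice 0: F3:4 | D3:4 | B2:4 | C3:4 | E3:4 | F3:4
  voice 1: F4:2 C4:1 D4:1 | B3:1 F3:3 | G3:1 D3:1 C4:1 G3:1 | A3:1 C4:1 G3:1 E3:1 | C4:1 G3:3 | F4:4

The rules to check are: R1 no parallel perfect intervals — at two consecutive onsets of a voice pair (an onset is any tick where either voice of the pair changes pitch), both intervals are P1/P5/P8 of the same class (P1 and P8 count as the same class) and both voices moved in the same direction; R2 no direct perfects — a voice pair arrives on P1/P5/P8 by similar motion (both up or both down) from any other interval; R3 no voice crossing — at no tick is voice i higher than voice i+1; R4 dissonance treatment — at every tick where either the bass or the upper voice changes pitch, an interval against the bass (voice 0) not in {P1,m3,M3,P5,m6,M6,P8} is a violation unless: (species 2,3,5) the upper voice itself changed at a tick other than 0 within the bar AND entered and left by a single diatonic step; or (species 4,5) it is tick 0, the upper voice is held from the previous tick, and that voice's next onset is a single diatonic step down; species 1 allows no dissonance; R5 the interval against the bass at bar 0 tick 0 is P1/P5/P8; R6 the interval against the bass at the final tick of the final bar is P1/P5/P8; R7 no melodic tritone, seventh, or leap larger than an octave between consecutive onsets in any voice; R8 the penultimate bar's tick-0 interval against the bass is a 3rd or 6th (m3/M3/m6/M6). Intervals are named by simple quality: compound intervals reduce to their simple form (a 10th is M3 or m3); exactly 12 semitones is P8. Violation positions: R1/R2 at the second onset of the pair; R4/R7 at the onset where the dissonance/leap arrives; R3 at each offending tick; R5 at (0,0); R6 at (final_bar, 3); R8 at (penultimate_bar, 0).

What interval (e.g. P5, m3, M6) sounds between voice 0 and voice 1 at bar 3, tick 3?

M3

voice 0=C3 voice 1=E3 -> M3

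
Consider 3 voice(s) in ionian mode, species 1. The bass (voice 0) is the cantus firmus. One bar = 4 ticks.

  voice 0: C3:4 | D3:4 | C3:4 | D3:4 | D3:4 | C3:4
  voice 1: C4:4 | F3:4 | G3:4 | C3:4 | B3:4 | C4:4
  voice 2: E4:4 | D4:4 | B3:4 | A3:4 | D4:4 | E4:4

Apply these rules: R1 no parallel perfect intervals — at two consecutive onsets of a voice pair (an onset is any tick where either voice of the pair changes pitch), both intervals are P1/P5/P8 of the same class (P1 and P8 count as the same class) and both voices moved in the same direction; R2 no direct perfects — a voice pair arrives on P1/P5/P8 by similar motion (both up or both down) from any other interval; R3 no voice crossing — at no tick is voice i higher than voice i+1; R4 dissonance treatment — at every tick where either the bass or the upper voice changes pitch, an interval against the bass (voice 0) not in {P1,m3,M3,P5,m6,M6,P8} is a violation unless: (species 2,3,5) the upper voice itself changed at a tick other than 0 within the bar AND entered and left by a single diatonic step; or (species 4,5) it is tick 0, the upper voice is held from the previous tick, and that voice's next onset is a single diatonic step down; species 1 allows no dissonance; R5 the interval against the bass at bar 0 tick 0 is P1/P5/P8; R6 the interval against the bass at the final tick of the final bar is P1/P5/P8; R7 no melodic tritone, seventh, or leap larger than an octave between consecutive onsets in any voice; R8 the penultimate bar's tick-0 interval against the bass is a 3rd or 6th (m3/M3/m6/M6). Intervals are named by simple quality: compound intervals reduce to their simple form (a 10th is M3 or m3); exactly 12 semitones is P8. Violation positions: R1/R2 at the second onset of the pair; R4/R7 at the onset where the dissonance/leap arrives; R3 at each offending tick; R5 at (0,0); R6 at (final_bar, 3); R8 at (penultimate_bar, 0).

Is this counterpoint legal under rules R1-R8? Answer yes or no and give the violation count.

No (10 violations)

bar 0: v0=C3 v1=C4 v2=E4 (M3)
bar 1: v0=D3 v1=F3 v2=D4 (P8)
bar 2: v0=C3 v1=G3 v2=B3 (M7)
bar 3: v0=D3 v1=C3 v2=A3 (P5)
bar 4: v0=D3 v1=B3 v2=D4 (P8)
bar 5: v0=C3 v1=C4 v2=E4 (M3)
  R5 @ bar0.0: opens on M3
  R4 @ bar2.0: C3/B3 M7 untreated
  R3 @ bar3.0: D3 above C3
  R4 @ bar3.0: D3/C3 M2 untreated
  R3 @ bar3.1: D3 above C3
  R3 @ bar3.2: D3 above C3
  R3 @ bar3.3: D3 above C3
  R7 @ bar4.0: C3->B3 leap 11st
  R8 @ bar4.0: penult P8 not 3rd/6th
  R6 @ bar5.3: closes on M3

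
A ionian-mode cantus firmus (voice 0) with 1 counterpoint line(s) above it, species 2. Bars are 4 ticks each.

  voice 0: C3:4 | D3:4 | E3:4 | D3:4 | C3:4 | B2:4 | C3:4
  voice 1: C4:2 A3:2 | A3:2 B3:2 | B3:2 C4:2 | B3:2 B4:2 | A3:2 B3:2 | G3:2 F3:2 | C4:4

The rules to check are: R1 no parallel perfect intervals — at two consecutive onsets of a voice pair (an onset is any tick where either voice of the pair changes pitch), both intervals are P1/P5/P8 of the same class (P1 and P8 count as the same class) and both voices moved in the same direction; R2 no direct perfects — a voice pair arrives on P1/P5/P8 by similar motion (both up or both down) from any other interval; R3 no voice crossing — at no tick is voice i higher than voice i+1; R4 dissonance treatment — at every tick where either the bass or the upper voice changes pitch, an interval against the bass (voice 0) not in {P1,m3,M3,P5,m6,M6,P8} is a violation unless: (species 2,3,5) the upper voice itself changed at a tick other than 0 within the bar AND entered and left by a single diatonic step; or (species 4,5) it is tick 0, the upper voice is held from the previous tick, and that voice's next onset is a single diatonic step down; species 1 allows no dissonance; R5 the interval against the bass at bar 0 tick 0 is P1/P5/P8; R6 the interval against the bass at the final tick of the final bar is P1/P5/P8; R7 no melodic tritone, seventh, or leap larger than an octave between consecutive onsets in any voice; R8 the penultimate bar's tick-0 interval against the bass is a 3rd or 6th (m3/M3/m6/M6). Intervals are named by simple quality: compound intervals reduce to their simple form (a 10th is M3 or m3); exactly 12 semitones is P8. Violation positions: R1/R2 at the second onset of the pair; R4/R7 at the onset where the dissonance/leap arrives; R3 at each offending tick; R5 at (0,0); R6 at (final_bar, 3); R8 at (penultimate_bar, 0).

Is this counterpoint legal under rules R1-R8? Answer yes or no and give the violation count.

No (4 violations)

bar 0: v0=C3 v1=C4 (P8)
bar 1: v0=D3 v1=A3 (P5)
bar 2: v0=E3 v1=B3 (P5)
bar 3: v0=D3 v1=B3 (M6)
bar 4: v0=C3 v1=A3 (M6)
bar 5: v0=B2 v1=G3 (m6)
bar 6: v0=C3 v1=C4 (P8)
  R7 @ bar4.0: B4->A3 leap 14st
  R4 @ bar4.2: C3/B3 M7 untreated
  R4 @ bar5.2: B2/F3 TT untreated
  R2 @ bar6.0: B2/F3 TT -> C3/C4 P8 similar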